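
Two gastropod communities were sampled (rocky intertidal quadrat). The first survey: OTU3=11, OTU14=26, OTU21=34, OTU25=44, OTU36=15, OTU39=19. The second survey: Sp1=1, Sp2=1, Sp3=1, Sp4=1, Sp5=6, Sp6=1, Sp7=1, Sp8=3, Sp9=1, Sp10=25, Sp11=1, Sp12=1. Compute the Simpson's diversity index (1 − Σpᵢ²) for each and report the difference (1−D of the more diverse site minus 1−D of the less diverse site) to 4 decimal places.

0.1657

The first survey: N=149, proportions 0.0738255, 0.1744966, 0.2281879, 0.295302, 0.1006711, 0.1275168, giving 1−D = 0.7984325 (working shown to 7 dp, full precision carried).
The second survey: N=43, proportions 0.0232558, 0.0232558, 0.0232558, 0.0232558, 0.1395349, 0.0232558, 0.0232558, 0.0697674, 0.0232558, 0.5813953, 0.0232558, 0.0232558, giving 1−D = 0.6327745.
Difference = |0.7984325 − 0.6327745| = 0.1656580, i.e. 0.1657 to 4 decimal places.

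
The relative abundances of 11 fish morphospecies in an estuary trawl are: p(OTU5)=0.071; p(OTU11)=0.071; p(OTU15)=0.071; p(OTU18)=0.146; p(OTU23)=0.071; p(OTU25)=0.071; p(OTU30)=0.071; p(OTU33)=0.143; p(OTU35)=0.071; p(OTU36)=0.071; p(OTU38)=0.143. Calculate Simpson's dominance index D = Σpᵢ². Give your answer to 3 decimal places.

D = 0.071² + 0.071² + 0.071² + 0.146² + 0.071² + 0.071² + 0.071² + 0.143² + 0.071² + 0.071² + 0.143² = 0.00504 + 0.00504 + 0.00504 + 0.02132 + 0.00504 + 0.00504 + 0.00504 + 0.02045 + 0.00504 + 0.00504 + 0.02045 = 0.10254 (working shown to 5 dp, full precision carried).
To 3 decimal places, D = 0.103.

0.103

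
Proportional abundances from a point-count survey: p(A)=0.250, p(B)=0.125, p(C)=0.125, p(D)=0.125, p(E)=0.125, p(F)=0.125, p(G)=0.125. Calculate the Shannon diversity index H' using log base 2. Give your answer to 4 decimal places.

2.7500

Each pᵢ log₂ pᵢ term (working shown to 6 dp, full precision carried): 0.25×(-2.000000)=-0.500000, 0.125×(-3.000000)=-0.375000, 0.125×(-3.000000)=-0.375000, 0.125×(-3.000000)=-0.375000, 0.125×(-3.000000)=-0.375000, 0.125×(-3.000000)=-0.375000, 0.125×(-3.000000)=-0.375000.
Sum = -2.750000, so H' = 2.7500.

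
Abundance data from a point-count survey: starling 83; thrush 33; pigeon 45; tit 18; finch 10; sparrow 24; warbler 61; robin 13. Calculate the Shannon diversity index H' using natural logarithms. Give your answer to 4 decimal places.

1.8655

Total N = 83+33+45+18+10+24+61+13 = 287, so the proportions are 0.289199, 0.114983, 0.156794, 0.062718, 0.034843, 0.083624, 0.212544, 0.045296 (working shown to 6 dp, full precision carried).
Each pᵢ ln pᵢ term: 0.289199×(-1.240642)=-0.358792, 0.114983×(-2.162975)=-0.248704, 0.156794×(-1.852820)=-0.290512, 0.062718×(-2.769110)=-0.173672, 0.034843×(-3.356897)=-0.116965, 0.083624×(-2.481428)=-0.207506, 0.212544×(-1.548608)=-0.329147, 0.045296×(-3.094533)=-0.140170.
Sum = -1.865469, so H' = 1.8655.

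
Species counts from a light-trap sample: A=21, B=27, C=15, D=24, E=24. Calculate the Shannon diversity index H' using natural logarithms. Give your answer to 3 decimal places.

1.592

Total N = 21+27+15+24+24 = 111, so the proportions are 0.18919, 0.24324, 0.13514, 0.21622, 0.21622 (working shown to 5 dp, full precision carried).
Each pᵢ ln pᵢ term: 0.18919×(-1.66501)=-0.31500, 0.24324×(-1.41369)=-0.34387, 0.13514×(-2.00148)=-0.27047, 0.21622×(-1.53148)=-0.33113, 0.21622×(-1.53148)=-0.33113.
Sum = -1.59160, so H' = 1.592.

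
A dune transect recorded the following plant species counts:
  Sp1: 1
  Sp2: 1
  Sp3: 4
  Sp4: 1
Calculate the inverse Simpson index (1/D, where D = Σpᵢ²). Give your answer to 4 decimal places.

2.5789

Total N = 1+1+4+1 = 7, so the proportions are 0.1428571, 0.1428571, 0.5714286, 0.1428571 (working shown to 7 dp, full precision carried).
D = 0.1428571² + 0.1428571² + 0.5714286² + 0.1428571² = 0.0204082 + 0.0204082 + 0.3265306 + 0.0204082 = 0.3877551.
So 1/D = 2.578947, i.e. 2.5789 to 4 decimal places.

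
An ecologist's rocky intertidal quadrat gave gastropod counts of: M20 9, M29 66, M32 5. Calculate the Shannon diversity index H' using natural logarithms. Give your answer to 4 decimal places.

Total N = 9+66+5 = 80, so the proportions are 0.1125, 0.825, 0.0625 (working shown to 6 dp, full precision carried).
Each pᵢ ln pᵢ term: 0.1125×(-2.184802)=-0.245790, 0.825×(-0.192372)=-0.158707, 0.0625×(-2.772589)=-0.173287.
Sum = -0.577784, so H' = 0.5778.

0.5778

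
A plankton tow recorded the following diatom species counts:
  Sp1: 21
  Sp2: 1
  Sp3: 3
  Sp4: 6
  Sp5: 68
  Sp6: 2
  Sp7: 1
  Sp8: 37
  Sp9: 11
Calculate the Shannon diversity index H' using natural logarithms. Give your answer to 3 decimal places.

Total N = 21+1+3+6+68+2+1+37+11 = 150, so the proportions are 0.14, 0.00667, 0.02, 0.04, 0.45333, 0.01333, 0.00667, 0.24667, 0.07333 (working shown to 5 dp, full precision carried).
Each pᵢ ln pᵢ term: 0.14×(-1.96611)=-0.27526, 0.00667×(-5.01064)=-0.03340, 0.02×(-3.91202)=-0.07824, 0.04×(-3.21888)=-0.12876, 0.45333×(-0.79113)=-0.35864, 0.01333×(-4.31749)=-0.05757, 0.00667×(-5.01064)=-0.03340, 0.24667×(-1.39972)=-0.34526, 0.07333×(-2.61274)=-0.19160.
Sum = -1.50214, so H' = 1.502.

1.502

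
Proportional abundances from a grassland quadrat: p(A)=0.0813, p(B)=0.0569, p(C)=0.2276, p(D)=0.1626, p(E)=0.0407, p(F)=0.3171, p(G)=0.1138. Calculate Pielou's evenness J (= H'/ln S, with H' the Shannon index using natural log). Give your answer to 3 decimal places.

0.895

H' = −Σ pᵢ ln pᵢ = −((-0.20403) + (-0.16310) + (-0.33689) + (-0.29536) + (-0.13030) + (-0.36420) + (-0.24732)) = 1.74120 (working shown to 5 dp, full precision carried).
With S = 7 species, ln S = 1.94591, so J = 1.74120/1.94591 = 0.89480, i.e. 0.895 to 3 decimal places.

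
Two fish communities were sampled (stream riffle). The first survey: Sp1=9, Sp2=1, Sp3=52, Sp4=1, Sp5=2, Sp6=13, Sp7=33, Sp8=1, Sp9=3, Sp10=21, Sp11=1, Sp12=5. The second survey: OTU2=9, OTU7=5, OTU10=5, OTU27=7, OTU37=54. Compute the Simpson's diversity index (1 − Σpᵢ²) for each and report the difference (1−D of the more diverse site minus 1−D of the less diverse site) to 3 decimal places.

The first survey: N=142, proportions 0.06338, 0.00704, 0.3662, 0.00704, 0.01408, 0.09155, 0.23239, 0.00704, 0.02113, 0.14789, 0.00704, 0.03521, giving 1−D = 0.77554 (working shown to 5 dp, full precision carried).
The second survey: N=80, proportions 0.1125, 0.0625, 0.0625, 0.0875, 0.675, giving 1−D = 0.51625.
Difference = |0.77554 − 0.51625| = 0.25929, i.e. 0.259 to 3 decimal places.

0.259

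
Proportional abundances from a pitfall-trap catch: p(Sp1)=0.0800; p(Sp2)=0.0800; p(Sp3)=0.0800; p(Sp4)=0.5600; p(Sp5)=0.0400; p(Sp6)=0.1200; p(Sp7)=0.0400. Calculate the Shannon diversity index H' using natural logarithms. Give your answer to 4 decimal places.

1.4428

Each pᵢ ln pᵢ term (working shown to 6 dp, full precision carried): 0.08×(-2.525729)=-0.202058, 0.08×(-2.525729)=-0.202058, 0.08×(-2.525729)=-0.202058, 0.56×(-0.579818)=-0.324698, 0.04×(-3.218876)=-0.128755, 0.12×(-2.120264)=-0.254432, 0.04×(-3.218876)=-0.128755.
Sum = -1.442815, so H' = 1.4428.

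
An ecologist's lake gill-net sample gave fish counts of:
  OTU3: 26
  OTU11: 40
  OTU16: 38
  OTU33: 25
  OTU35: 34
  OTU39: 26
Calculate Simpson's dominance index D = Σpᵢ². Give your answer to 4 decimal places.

0.1729

Total N = 26+40+38+25+34+26 = 189, so the proportions are 0.137566, 0.21164, 0.201058, 0.132275, 0.179894, 0.137566 (working shown to 6 dp, full precision carried).
D = 0.137566² + 0.21164² + 0.201058² + 0.132275² + 0.179894² + 0.137566² = 0.018924 + 0.044792 + 0.040424 + 0.017497 + 0.032362 + 0.018924 = 0.172923.
To 4 decimal places, D = 0.1729.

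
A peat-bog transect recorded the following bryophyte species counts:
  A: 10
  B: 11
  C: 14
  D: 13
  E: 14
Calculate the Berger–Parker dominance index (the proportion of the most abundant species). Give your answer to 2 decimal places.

Total N = 10+11+14+13+14 = 62, so the proportions are 0.1613, 0.1774, 0.2258, 0.2097, 0.2258 (working shown to 4 dp, full precision carried).
The largest proportion is 0.2258, i.e. d = 0.23 to 2 decimal places.

0.23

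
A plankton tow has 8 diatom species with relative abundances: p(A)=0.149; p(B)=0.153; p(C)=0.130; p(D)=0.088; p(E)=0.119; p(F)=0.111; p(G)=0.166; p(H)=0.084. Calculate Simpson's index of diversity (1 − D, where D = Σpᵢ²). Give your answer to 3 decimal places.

0.869

D = 0.149² + 0.153² + 0.13² + 0.088² + 0.119² + 0.111² + 0.166² + 0.084² = 0.02220 + 0.02341 + 0.01690 + 0.00774 + 0.01416 + 0.01232 + 0.02756 + 0.00706 = 0.13135 (working shown to 5 dp, full precision carried).
So 1 − D = 0.86865, i.e. 0.869 to 3 decimal places.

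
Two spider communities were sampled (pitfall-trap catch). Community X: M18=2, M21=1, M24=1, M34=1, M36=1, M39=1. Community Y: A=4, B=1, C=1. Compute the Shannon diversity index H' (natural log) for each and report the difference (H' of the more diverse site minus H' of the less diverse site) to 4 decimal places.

Community X: N=7, proportions 0.285714, 0.142857, 0.142857, 0.142857, 0.142857, 0.142857, giving H' = 1.747868 (working shown to 6 dp, full precision carried).
Community Y: N=6, proportions 0.666667, 0.166667, 0.166667, giving H' = 0.867563.
Difference = |1.747868 − 0.867563| = 0.880305, i.e. 0.8803 to 4 decimal places.

0.8803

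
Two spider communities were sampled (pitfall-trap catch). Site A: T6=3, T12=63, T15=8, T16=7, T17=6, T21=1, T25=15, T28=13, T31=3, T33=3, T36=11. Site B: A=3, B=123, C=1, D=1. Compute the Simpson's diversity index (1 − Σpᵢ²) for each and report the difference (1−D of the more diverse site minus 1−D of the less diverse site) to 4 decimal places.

0.6606

Site A: N=133, proportions 0.022556, 0.473684, 0.06015, 0.052632, 0.045113, 0.007519, 0.112782, 0.097744, 0.022556, 0.022556, 0.082707, giving 1−D = 0.736503 (working shown to 6 dp, full precision carried).
Site B: N=128, proportions 0.023438, 0.960938, 0.007812, 0.007812, giving 1−D = 0.075928.
Difference = |0.736503 − 0.075928| = 0.660575, i.e. 0.6606 to 4 decimal places.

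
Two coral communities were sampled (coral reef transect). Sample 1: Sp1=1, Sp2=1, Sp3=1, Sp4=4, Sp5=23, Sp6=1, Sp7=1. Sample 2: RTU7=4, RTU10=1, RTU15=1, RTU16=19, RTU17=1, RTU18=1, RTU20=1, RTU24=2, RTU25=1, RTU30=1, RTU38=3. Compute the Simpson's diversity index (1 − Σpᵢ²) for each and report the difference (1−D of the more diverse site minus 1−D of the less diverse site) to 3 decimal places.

Sample 1: N=32, proportions 0.03125, 0.03125, 0.03125, 0.125, 0.71875, 0.03125, 0.03125, giving 1−D = 0.46289 (working shown to 5 dp, full precision carried).
Sample 2: N=35, proportions 0.11429, 0.02857, 0.02857, 0.54286, 0.02857, 0.02857, 0.02857, 0.05714, 0.02857, 0.02857, 0.08571, giving 1−D = 0.67592.
Difference = |0.46289 − 0.67592| = 0.21303, i.e. 0.213 to 3 decimal places.

0.213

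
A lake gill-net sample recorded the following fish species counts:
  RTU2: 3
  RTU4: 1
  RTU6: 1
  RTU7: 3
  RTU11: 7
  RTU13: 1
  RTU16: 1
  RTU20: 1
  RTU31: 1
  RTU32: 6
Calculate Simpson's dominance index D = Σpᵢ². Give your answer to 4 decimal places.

Total N = 3+1+1+3+7+1+1+1+1+6 = 25, so the proportions are 0.12, 0.04, 0.04, 0.12, 0.28, 0.04, 0.04, 0.04, 0.04, 0.24 (working shown to 6 dp, full precision carried).
D = 0.12² + 0.04² + 0.04² + 0.12² + 0.28² + 0.04² + 0.04² + 0.04² + 0.04² + 0.24² = 0.014400 + 0.001600 + 0.001600 + 0.014400 + 0.078400 + 0.001600 + 0.001600 + 0.001600 + 0.001600 + 0.057600 = 0.174400.
To 4 decimal places, D = 0.1744.

0.1744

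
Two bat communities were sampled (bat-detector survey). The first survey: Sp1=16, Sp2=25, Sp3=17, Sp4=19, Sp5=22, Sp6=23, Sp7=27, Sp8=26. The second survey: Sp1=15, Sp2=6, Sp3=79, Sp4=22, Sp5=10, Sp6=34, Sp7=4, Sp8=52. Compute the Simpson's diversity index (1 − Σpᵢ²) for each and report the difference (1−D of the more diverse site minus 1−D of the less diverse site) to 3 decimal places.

0.093

The first survey: N=175, proportions 0.09143, 0.14286, 0.09714, 0.10857, 0.12571, 0.13143, 0.15429, 0.14857, giving 1−D = 0.87105 (working shown to 5 dp, full precision carried).
The second survey: N=222, proportions 0.06757, 0.02703, 0.35586, 0.0991, 0.04505, 0.15315, 0.01802, 0.23423, giving 1−D = 0.77757.
Difference = |0.87105 − 0.77757| = 0.09348, i.e. 0.093 to 3 decimal places.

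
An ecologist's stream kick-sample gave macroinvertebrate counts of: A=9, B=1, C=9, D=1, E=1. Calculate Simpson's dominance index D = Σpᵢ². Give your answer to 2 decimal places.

0.37

Total N = 9+1+9+1+1 = 21, so the proportions are 0.4286, 0.0476, 0.4286, 0.0476, 0.0476 (working shown to 4 dp, full precision carried).
D = 0.4286² + 0.0476² + 0.4286² + 0.0476² + 0.0476² = 0.1837 + 0.0023 + 0.1837 + 0.0023 + 0.0023 = 0.3741.
To 2 decimal places, D = 0.37.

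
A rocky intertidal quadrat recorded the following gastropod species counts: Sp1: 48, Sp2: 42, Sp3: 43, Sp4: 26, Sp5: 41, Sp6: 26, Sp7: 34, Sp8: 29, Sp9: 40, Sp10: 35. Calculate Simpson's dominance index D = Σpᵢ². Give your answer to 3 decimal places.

Total N = 48+42+43+26+41+26+34+29+40+35 = 364, so the proportions are 0.13187, 0.11538, 0.11813, 0.07143, 0.11264, 0.07143, 0.09341, 0.07967, 0.10989, 0.09615 (working shown to 5 dp, full precision carried).
D = 0.13187² + 0.11538² + 0.11813² + 0.07143² + 0.11264² + 0.07143² + 0.09341² + 0.07967² + 0.10989² + 0.09615² = 0.01739 + 0.01331 + 0.01396 + 0.00510 + 0.01269 + 0.00510 + 0.00872 + 0.00635 + 0.01208 + 0.00925 = 0.10394.
To 3 decimal places, D = 0.104.

0.104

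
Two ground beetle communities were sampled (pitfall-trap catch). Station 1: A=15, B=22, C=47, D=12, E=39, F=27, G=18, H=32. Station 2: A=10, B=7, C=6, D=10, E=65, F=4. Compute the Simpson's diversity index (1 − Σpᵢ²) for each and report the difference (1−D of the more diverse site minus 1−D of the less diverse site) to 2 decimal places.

0.29

Station 1: N=212, proportions 0.0708, 0.1038, 0.2217, 0.0566, 0.184, 0.1274, 0.0849, 0.1509, giving 1−D = 0.8518 (working shown to 4 dp, full precision carried).
Station 2: N=102, proportions 0.098, 0.0686, 0.0588, 0.098, 0.6373, 0.0392, giving 1−D = 0.5650.
Difference = |0.8518 − 0.5650| = 0.2868, i.e. 0.29 to 2 decimal places.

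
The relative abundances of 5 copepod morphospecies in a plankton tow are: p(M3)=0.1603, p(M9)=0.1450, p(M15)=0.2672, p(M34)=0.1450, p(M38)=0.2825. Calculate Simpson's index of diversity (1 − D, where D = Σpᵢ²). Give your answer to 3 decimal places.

0.781

D = 0.1603² + 0.145² + 0.2672² + 0.145² + 0.2825² = 0.02570 + 0.02102 + 0.07140 + 0.02102 + 0.07981 = 0.21895 (working shown to 5 dp, full precision carried).
So 1 − D = 0.78105, i.e. 0.781 to 3 decimal places.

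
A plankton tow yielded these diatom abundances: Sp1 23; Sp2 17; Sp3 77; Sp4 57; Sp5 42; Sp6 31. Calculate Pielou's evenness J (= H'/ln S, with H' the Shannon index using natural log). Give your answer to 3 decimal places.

Total N = 23+17+77+57+42+31 = 247, so the proportions are 0.09312, 0.06883, 0.31174, 0.23077, 0.17004, 0.12551 (working shown to 5 dp, full precision carried).
H' = −Σ pᵢ ln pᵢ = −((-0.22105) + (-0.18419) + (-0.36336) + (-0.33839) + (-0.30126) + (-0.26048)) = 1.66873.
With S = 6 species, ln S = 1.79176, so J = 1.66873/1.79176 = 0.93133, i.e. 0.931 to 3 decimal places.

0.931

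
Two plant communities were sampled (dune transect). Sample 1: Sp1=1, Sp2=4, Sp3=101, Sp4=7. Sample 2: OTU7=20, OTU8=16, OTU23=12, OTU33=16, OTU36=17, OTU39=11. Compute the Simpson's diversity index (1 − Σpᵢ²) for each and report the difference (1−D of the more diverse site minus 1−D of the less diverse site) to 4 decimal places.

Sample 1: N=113, proportions 0.00885, 0.035398, 0.893805, 0.061947, giving 1−D = 0.195943 (working shown to 6 dp, full precision carried).
Sample 2: N=92, proportions 0.217391, 0.173913, 0.130435, 0.173913, 0.184783, 0.119565, giving 1−D = 0.826796.
Difference = |0.195943 − 0.826796| = 0.630853, i.e. 0.6309 to 4 decimal places.

0.6309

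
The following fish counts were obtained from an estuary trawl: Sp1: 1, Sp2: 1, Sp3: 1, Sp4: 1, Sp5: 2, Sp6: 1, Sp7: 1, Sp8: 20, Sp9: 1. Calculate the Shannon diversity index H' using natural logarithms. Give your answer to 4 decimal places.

1.2535

Total N = 1+1+1+1+2+1+1+20+1 = 29, so the proportions are 0.034483, 0.034483, 0.034483, 0.034483, 0.068966, 0.034483, 0.034483, 0.689655, 0.034483 (working shown to 6 dp, full precision carried).
Each pᵢ ln pᵢ term: 0.034483×(-3.367296)=-0.116114, 0.034483×(-3.367296)=-0.116114, 0.034483×(-3.367296)=-0.116114, 0.034483×(-3.367296)=-0.116114, 0.068966×(-2.674149)=-0.184424, 0.034483×(-3.367296)=-0.116114, 0.034483×(-3.367296)=-0.116114, 0.689655×(-0.371564)=-0.256251, 0.034483×(-3.367296)=-0.116114.
Sum = -1.253470, so H' = 1.2535.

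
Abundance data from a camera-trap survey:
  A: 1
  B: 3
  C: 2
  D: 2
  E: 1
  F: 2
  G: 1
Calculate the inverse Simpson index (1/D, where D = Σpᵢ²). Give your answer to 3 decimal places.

Total N = 1+3+2+2+1+2+1 = 12, so the proportions are 0.0833333, 0.25, 0.1666667, 0.1666667, 0.0833333, 0.1666667, 0.0833333 (working shown to 7 dp, full precision carried).
D = 0.0833333² + 0.25² + 0.1666667² + 0.1666667² + 0.0833333² + 0.1666667² + 0.0833333² = 0.0069444 + 0.0625000 + 0.0277778 + 0.0277778 + 0.0069444 + 0.0277778 + 0.0069444 = 0.1666667.
So 1/D = 6.00000, i.e. 6.000 to 3 decimal places.

6.000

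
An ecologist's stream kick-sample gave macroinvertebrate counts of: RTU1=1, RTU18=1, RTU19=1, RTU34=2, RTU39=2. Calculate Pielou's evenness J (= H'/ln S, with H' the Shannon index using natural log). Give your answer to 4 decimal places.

0.9630

Total N = 1+1+1+2+2 = 7, so the proportions are 0.142857, 0.142857, 0.142857, 0.285714, 0.285714 (working shown to 6 dp, full precision carried).
H' = −Σ pᵢ ln pᵢ = −((-0.277987) + (-0.277987) + (-0.277987) + (-0.357932) + (-0.357932)) = 1.549826.
With S = 5 species, ln S = 1.609438, so J = 1.549826/1.609438 = 0.962961, i.e. 0.9630 to 4 decimal places.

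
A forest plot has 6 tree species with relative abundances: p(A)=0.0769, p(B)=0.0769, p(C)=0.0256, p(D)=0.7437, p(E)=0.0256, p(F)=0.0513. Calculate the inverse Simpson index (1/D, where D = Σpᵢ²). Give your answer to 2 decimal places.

1.76

D = 0.0769² + 0.0769² + 0.0256² + 0.7437² + 0.0256² + 0.0513² = 0.00591 + 0.00591 + 0.00066 + 0.55309 + 0.00066 + 0.00263 = 0.56886 (working shown to 5 dp, full precision carried).
So 1/D = 1.7579, i.e. 1.76 to 2 decimal places.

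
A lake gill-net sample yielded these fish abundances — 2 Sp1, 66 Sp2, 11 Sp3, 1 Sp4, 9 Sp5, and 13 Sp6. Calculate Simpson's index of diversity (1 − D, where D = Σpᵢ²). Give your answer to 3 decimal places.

Total N = 2+66+11+1+9+13 = 102, so the proportions are 0.01961, 0.64706, 0.10784, 0.0098, 0.08824, 0.12745 (working shown to 5 dp, full precision carried).
D = 0.01961² + 0.64706² + 0.10784² + 0.0098² + 0.08824² + 0.12745² = 0.00038 + 0.41869 + 0.01163 + 0.00010 + 0.00779 + 0.01624 = 0.45483.
So 1 − D = 0.54517, i.e. 0.545 to 3 decimal places.

0.545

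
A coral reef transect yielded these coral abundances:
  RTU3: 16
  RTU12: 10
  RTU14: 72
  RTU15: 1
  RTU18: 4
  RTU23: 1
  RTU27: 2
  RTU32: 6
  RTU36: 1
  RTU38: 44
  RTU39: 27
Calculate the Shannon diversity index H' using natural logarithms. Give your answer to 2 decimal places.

Total N = 16+10+72+1+4+1+2+6+1+44+27 = 184, so the proportions are 0.087, 0.0543, 0.3913, 0.0054, 0.0217, 0.0054, 0.0109, 0.0326, 0.0054, 0.2391, 0.1467 (working shown to 4 dp, full precision carried).
Each pᵢ ln pᵢ term: 0.087×(-2.4423)=-0.2124, 0.0543×(-2.9124)=-0.1583, 0.3913×(-0.9383)=-0.3671, 0.0054×(-5.2149)=-0.0283, 0.0217×(-3.8286)=-0.0832, 0.0054×(-5.2149)=-0.0283, 0.0109×(-4.5218)=-0.0491, 0.0326×(-3.4232)=-0.1116, 0.0054×(-5.2149)=-0.0283, 0.2391×(-1.4307)=-0.3421, 0.1467×(-1.9191)=-0.2816.
Sum = -1.6906, so H' = 1.69.

1.69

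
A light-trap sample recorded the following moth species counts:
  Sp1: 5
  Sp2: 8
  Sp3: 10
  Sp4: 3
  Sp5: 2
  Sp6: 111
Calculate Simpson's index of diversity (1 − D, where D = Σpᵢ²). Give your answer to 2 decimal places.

0.35

Total N = 5+8+10+3+2+111 = 139, so the proportions are 0.036, 0.0576, 0.0719, 0.0216, 0.0144, 0.7986 (working shown to 4 dp, full precision carried).
D = 0.036² + 0.0576² + 0.0719² + 0.0216² + 0.0144² + 0.7986² = 0.0013 + 0.0033 + 0.0052 + 0.0005 + 0.0002 + 0.6377 = 0.6482.
So 1 − D = 0.3518, i.e. 0.35 to 2 decimal places.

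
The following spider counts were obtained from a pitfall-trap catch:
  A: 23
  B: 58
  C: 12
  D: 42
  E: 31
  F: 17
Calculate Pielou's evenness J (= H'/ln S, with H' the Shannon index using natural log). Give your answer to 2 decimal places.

0.93

Total N = 23+58+12+42+31+17 = 183, so the proportions are 0.1257, 0.3169, 0.0656, 0.2295, 0.1694, 0.0929 (working shown to 4 dp, full precision carried).
H' = −Σ pᵢ ln pᵢ = −((-0.2607) + (-0.3642) + (-0.1787) + (-0.3378) + (-0.3008) + (-0.2207)) = 1.6628.
With S = 6 species, ln S = 1.7918, so J = 1.6628/1.7918 = 0.9280, i.e. 0.93 to 2 decimal places.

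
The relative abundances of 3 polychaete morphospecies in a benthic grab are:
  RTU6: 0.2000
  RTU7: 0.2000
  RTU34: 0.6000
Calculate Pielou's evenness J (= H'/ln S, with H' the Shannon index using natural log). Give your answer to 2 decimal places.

H' = −Σ pᵢ ln pᵢ = −((-0.32189) + (-0.32189) + (-0.30650)) = 0.95027 (working shown to 5 dp, full precision carried).
With S = 3 species, ln S = 1.09861, so J = 0.95027/1.09861 = 0.86497, i.e. 0.86 to 2 decimal places.

0.86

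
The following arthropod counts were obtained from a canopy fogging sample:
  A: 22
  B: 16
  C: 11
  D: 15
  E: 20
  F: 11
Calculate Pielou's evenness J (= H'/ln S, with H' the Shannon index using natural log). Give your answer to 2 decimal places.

0.98

Total N = 22+16+11+15+20+11 = 95, so the proportions are 0.2316, 0.1684, 0.1158, 0.1579, 0.2105, 0.1158 (working shown to 4 dp, full precision carried).
H' = −Σ pᵢ ln pᵢ = −((-0.3388) + (-0.3000) + (-0.2496) + (-0.2914) + (-0.3280) + (-0.2496)) = 1.7575.
With S = 6 species, ln S = 1.7918, so J = 1.7575/1.7918 = 0.9809, i.e. 0.98 to 2 decimal places.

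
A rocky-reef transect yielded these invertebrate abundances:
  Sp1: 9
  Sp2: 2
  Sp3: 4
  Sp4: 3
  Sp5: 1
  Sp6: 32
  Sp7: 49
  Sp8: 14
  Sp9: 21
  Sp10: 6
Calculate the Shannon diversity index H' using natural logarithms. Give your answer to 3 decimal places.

1.805

Total N = 9+2+4+3+1+32+49+14+21+6 = 141, so the proportions are 0.06383, 0.01418, 0.02837, 0.02128, 0.00709, 0.22695, 0.34752, 0.09929, 0.14894, 0.04255 (working shown to 5 dp, full precision carried).
Each pᵢ ln pᵢ term: 0.06383×(-2.75154)=-0.17563, 0.01418×(-4.25561)=-0.06036, 0.02837×(-3.56247)=-0.10106, 0.02128×(-3.85015)=-0.08192, 0.00709×(-4.94876)=-0.03510, 0.22695×(-1.48302)=-0.33657, 0.34752×(-1.05694)=-0.36731, 0.09929×(-2.30970)=-0.22933, 0.14894×(-1.90424)=-0.28361, 0.04255×(-3.15700)=-0.13434.
Sum = -1.80523, so H' = 1.805.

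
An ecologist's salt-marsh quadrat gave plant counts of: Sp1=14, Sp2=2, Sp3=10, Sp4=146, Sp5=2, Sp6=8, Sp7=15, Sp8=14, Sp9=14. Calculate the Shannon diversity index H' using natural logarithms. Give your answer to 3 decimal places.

Total N = 14+2+10+146+2+8+15+14+14 = 225, so the proportions are 0.06222, 0.00889, 0.04444, 0.64889, 0.00889, 0.03556, 0.06667, 0.06222, 0.06222 (working shown to 5 dp, full precision carried).
Each pᵢ ln pᵢ term: 0.06222×(-2.77704)=-0.17279, 0.00889×(-4.72295)=-0.04198, 0.04444×(-3.11352)=-0.13838, 0.64889×(-0.43249)=-0.28064, 0.00889×(-4.72295)=-0.04198, 0.03556×(-3.33666)=-0.11864, 0.06667×(-2.70805)=-0.18054, 0.06222×(-2.77704)=-0.17279, 0.06222×(-2.77704)=-0.17279.
Sum = -1.32054, so H' = 1.321.

1.321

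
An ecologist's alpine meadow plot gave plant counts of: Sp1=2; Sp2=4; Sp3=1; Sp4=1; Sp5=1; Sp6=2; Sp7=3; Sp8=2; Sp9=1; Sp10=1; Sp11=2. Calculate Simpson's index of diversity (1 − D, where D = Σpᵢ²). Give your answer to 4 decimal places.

0.8850

Total N = 2+4+1+1+1+2+3+2+1+1+2 = 20, so the proportions are 0.1, 0.2, 0.05, 0.05, 0.05, 0.1, 0.15, 0.1, 0.05, 0.05, 0.1 (working shown to 6 dp, full precision carried).
D = 0.1² + 0.2² + 0.05² + 0.05² + 0.05² + 0.1² + 0.15² + 0.1² + 0.05² + 0.05² + 0.1² = 0.010000 + 0.040000 + 0.002500 + 0.002500 + 0.002500 + 0.010000 + 0.022500 + 0.010000 + 0.002500 + 0.002500 + 0.010000 = 0.115000.
So 1 − D = 0.885000, i.e. 0.8850 to 4 decimal places.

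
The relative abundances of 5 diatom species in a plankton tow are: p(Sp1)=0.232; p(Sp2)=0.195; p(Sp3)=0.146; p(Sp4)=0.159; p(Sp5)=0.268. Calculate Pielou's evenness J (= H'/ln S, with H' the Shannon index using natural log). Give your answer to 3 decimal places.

H' = −Σ pᵢ ln pᵢ = −((-0.33896) + (-0.31878) + (-0.28093) + (-0.29238) + (-0.35289)) = 1.58393 (working shown to 5 dp, full precision carried).
With S = 5 species, ln S = 1.60944, so J = 1.58393/1.60944 = 0.98415, i.e. 0.984 to 3 decimal places.

0.984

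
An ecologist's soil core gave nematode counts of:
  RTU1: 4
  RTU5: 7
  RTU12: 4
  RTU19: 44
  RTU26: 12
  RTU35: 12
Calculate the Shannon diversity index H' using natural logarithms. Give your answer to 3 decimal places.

Total N = 4+7+4+44+12+12 = 83, so the proportions are 0.04819, 0.08434, 0.04819, 0.53012, 0.14458, 0.14458 (working shown to 5 dp, full precision carried).
Each pᵢ ln pᵢ term: 0.04819×(-3.03255)=-0.14615, 0.08434×(-2.47293)=-0.20856, 0.04819×(-3.03255)=-0.14615, 0.53012×(-0.63465)=-0.33644, 0.14458×(-1.93393)=-0.27960, 0.14458×(-1.93393)=-0.27960.
Sum = -1.39651, so H' = 1.397.

1.397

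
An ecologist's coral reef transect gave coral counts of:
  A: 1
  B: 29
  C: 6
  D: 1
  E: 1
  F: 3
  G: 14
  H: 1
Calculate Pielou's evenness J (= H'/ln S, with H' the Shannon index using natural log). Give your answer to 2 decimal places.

Total N = 1+29+6+1+1+3+14+1 = 56, so the proportions are 0.0179, 0.5179, 0.1071, 0.0179, 0.0179, 0.0536, 0.25, 0.0179 (working shown to 4 dp, full precision carried).
H' = −Σ pᵢ ln pᵢ = −((-0.0719) + (-0.3408) + (-0.2393) + (-0.0719) + (-0.0719) + (-0.1568) + (-0.3466) + (-0.0719)) = 1.3710.
With S = 8 species, ln S = 2.0794, so J = 1.3710/2.0794 = 0.6593, i.e. 0.66 to 2 decimal places.

0.66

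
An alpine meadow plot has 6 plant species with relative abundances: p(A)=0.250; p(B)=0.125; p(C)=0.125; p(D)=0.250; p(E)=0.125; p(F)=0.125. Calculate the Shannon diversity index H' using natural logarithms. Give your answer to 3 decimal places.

Each pᵢ ln pᵢ term (working shown to 5 dp, full precision carried): 0.25×(-1.38629)=-0.34657, 0.125×(-2.07944)=-0.25993, 0.125×(-2.07944)=-0.25993, 0.25×(-1.38629)=-0.34657, 0.125×(-2.07944)=-0.25993, 0.125×(-2.07944)=-0.25993.
Sum = -1.73287, so H' = 1.733.

1.733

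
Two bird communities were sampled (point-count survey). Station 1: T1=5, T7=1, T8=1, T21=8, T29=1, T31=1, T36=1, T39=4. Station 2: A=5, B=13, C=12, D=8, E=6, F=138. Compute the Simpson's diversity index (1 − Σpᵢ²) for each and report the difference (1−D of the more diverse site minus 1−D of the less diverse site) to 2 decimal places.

Station 1: N=22, proportions 0.2273, 0.0455, 0.0455, 0.3636, 0.0455, 0.0455, 0.0455, 0.1818, giving 1−D = 0.7727 (working shown to 4 dp, full precision carried).
Station 2: N=182, proportions 0.0275, 0.0714, 0.0659, 0.044, 0.033, 0.7582, giving 1−D = 0.4118.
Difference = |0.7727 − 0.4118| = 0.3609, i.e. 0.36 to 2 decimal places.

0.36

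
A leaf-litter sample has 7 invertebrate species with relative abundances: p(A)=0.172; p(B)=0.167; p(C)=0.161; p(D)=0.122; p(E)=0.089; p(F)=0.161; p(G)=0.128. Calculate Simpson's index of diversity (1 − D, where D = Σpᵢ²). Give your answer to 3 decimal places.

D = 0.172² + 0.167² + 0.161² + 0.122² + 0.089² + 0.161² + 0.128² = 0.029584 + 0.027889 + 0.025921 + 0.014884 + 0.007921 + 0.025921 + 0.016384 = 0.148504 (working shown to 6 dp, full precision carried).
So 1 − D = 0.851496, i.e. 0.851 to 3 decimal places.

0.851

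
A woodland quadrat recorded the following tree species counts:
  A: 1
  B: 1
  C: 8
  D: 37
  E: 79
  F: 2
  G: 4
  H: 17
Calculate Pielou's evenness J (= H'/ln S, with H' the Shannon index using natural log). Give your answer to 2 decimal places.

Total N = 1+1+8+37+79+2+4+17 = 149, so the proportions are 0.0067, 0.0067, 0.0537, 0.2483, 0.5302, 0.0134, 0.0268, 0.1141 (working shown to 4 dp, full precision carried).
H' = −Σ pᵢ ln pᵢ = −((-0.0336) + (-0.0336) + (-0.1570) + (-0.3459) + (-0.3364) + (-0.0579) + (-0.0971) + (-0.2477)) = 1.3092.
With S = 8 species, ln S = 2.0794, so J = 1.3092/2.0794 = 0.6296, i.e. 0.63 to 2 decimal places.

0.63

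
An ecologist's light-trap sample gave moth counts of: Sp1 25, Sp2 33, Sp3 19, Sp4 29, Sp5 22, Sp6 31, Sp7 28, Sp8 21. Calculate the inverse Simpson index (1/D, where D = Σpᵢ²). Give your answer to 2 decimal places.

7.75

Total N = 25+33+19+29+22+31+28+21 = 208, so the proportions are 0.120192, 0.158654, 0.091346, 0.139423, 0.105769, 0.149038, 0.134615, 0.100962 (working shown to 6 dp, full precision carried).
D = 0.120192² + 0.158654² + 0.091346² + 0.139423² + 0.105769² + 0.149038² + 0.134615² + 0.100962² = 0.014446 + 0.025171 + 0.008344 + 0.019439 + 0.011187 + 0.022212 + 0.018121 + 0.010193 = 0.129114.
So 1/D = 7.7451, i.e. 7.75 to 2 decimal places.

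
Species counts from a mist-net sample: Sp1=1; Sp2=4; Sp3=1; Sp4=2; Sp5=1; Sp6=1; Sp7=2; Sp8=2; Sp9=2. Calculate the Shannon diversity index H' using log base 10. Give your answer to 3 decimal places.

Total N = 1+4+1+2+1+1+2+2+2 = 16, so the proportions are 0.0625, 0.25, 0.0625, 0.125, 0.0625, 0.0625, 0.125, 0.125, 0.125 (working shown to 5 dp, full precision carried).
Each pᵢ log₁₀ pᵢ term: 0.0625×(-1.20412)=-0.07526, 0.25×(-0.60206)=-0.15051, 0.0625×(-1.20412)=-0.07526, 0.125×(-0.90309)=-0.11289, 0.0625×(-1.20412)=-0.07526, 0.0625×(-1.20412)=-0.07526, 0.125×(-0.90309)=-0.11289, 0.125×(-0.90309)=-0.11289, 0.125×(-0.90309)=-0.11289.
Sum = -0.90309, so H' = 0.903.

0.903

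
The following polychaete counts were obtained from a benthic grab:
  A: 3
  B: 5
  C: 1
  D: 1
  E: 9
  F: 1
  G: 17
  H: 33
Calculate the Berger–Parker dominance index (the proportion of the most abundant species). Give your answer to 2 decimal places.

Total N = 3+5+1+1+9+1+17+33 = 70, so the proportions are 0.0429, 0.0714, 0.0143, 0.0143, 0.1286, 0.0143, 0.2429, 0.4714 (working shown to 4 dp, full precision carried).
The largest proportion is 0.4714, i.e. d = 0.47 to 2 decimal places.

0.47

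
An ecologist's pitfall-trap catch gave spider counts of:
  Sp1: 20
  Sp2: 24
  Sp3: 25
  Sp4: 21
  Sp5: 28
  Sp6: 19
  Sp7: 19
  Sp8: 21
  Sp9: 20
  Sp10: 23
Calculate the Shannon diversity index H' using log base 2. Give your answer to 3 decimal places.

Total N = 20+24+25+21+28+19+19+21+20+23 = 220, so the proportions are 0.09091, 0.10909, 0.11364, 0.09545, 0.12727, 0.08636, 0.08636, 0.09545, 0.09091, 0.10455 (working shown to 5 dp, full precision carried).
Each pᵢ log₂ pᵢ term: 0.09091×(-3.45943)=-0.31449, 0.10909×(-3.19640)=-0.34870, 0.11364×(-3.13750)=-0.35653, 0.09545×(-3.38904)=-0.32350, 0.12727×(-2.97400)=-0.37851, 0.08636×(-3.53343)=-0.30516, 0.08636×(-3.53343)=-0.30516, 0.09545×(-3.38904)=-0.32350, 0.09091×(-3.45943)=-0.31449, 0.10455×(-3.25780)=-0.34059.
Sum = -3.31064, so H' = 3.311.

3.311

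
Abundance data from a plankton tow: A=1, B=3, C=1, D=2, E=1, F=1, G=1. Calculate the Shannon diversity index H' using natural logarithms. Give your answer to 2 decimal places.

1.83

Total N = 1+3+1+2+1+1+1 = 10, so the proportions are 0.1, 0.3, 0.1, 0.2, 0.1, 0.1, 0.1 (working shown to 4 dp, full precision carried).
Each pᵢ ln pᵢ term: 0.1×(-2.3026)=-0.2303, 0.3×(-1.2040)=-0.3612, 0.1×(-2.3026)=-0.2303, 0.2×(-1.6094)=-0.3219, 0.1×(-2.3026)=-0.2303, 0.1×(-2.3026)=-0.2303, 0.1×(-2.3026)=-0.2303.
Sum = -1.8344, so H' = 1.83.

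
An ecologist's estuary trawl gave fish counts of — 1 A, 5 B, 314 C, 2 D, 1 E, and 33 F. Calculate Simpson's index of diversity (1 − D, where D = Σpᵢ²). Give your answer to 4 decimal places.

0.2132

Total N = 1+5+314+2+1+33 = 356, so the proportions are 0.002809, 0.014045, 0.882022, 0.005618, 0.002809, 0.092697 (working shown to 6 dp, full precision carried).
D = 0.002809² + 0.014045² + 0.882022² + 0.005618² + 0.002809² + 0.092697² = 0.000008 + 0.000197 + 0.777964 + 0.000032 + 0.000008 + 0.008593 = 0.786801.
So 1 − D = 0.213199, i.e. 0.2132 to 4 decimal places.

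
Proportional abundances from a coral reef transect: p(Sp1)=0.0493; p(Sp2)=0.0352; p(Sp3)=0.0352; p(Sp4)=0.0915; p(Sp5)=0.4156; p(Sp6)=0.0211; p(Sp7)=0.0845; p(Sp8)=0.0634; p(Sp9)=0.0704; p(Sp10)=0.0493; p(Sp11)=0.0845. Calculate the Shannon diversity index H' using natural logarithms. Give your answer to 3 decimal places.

1.977

Each pᵢ ln pᵢ term (working shown to 5 dp, full precision carried): 0.0493×(-3.00983)=-0.14838, 0.0352×(-3.34671)=-0.11780, 0.0352×(-3.34671)=-0.11780, 0.0915×(-2.39142)=-0.21881, 0.4156×(-0.87803)=-0.36491, 0.0211×(-3.85848)=-0.08141, 0.0845×(-2.47100)=-0.20880, 0.0634×(-2.75829)=-0.17488, 0.0704×(-2.65356)=-0.18681, 0.0493×(-3.00983)=-0.14838, 0.0845×(-2.47100)=-0.20880.
Sum = -1.97680, so H' = 1.977.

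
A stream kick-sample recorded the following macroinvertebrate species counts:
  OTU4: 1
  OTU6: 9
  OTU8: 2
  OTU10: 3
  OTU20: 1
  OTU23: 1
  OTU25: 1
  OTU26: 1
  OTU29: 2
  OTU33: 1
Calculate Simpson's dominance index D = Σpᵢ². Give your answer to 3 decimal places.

Total N = 1+9+2+3+1+1+1+1+2+1 = 22, so the proportions are 0.04545, 0.40909, 0.09091, 0.13636, 0.04545, 0.04545, 0.04545, 0.04545, 0.09091, 0.04545 (working shown to 5 dp, full precision carried).
D = 0.04545² + 0.40909² + 0.09091² + 0.13636² + 0.04545² + 0.04545² + 0.04545² + 0.04545² + 0.09091² + 0.04545² = 0.00207 + 0.16736 + 0.00826 + 0.01860 + 0.00207 + 0.00207 + 0.00207 + 0.00207 + 0.00826 + 0.00207 = 0.21488.
To 3 decimal places, D = 0.215.

0.215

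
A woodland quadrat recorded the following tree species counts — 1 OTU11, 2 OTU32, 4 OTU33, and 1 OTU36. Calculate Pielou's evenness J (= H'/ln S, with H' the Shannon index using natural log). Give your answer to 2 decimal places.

Total N = 1+2+4+1 = 8, so the proportions are 0.125, 0.25, 0.5, 0.125 (working shown to 6 dp, full precision carried).
H' = −Σ pᵢ ln pᵢ = −((-0.259930) + (-0.346574) + (-0.346574) + (-0.259930)) = 1.213008.
With S = 4 species, ln S = 1.386294, so J = 1.213008/1.386294 = 0.875000, i.e. 0.88 to 2 decimal places.

0.88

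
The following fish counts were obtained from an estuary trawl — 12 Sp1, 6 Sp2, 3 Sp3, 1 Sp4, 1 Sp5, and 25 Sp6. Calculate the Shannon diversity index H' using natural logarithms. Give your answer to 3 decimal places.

Total N = 12+6+3+1+1+25 = 48, so the proportions are 0.25, 0.125, 0.0625, 0.02083, 0.02083, 0.52083 (working shown to 5 dp, full precision carried).
Each pᵢ ln pᵢ term: 0.25×(-1.38629)=-0.34657, 0.125×(-2.07944)=-0.25993, 0.0625×(-2.77259)=-0.17329, 0.02083×(-3.87120)=-0.08065, 0.02083×(-3.87120)=-0.08065, 0.52083×(-0.65233)=-0.33975.
Sum = -1.28084, so H' = 1.281.

1.281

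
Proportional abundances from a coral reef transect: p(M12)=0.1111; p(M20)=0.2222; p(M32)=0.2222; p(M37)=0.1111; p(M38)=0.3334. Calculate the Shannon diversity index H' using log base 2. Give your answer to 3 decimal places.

2.197

Each pᵢ log₂ pᵢ term (working shown to 5 dp, full precision carried): 0.1111×(-3.17007)=-0.35219, 0.2222×(-2.17007)=-0.48219, 0.2222×(-2.17007)=-0.48219, 0.1111×(-3.17007)=-0.35219, 0.3334×(-1.58467)=-0.52833.
Sum = -2.19710, so H' = 2.197.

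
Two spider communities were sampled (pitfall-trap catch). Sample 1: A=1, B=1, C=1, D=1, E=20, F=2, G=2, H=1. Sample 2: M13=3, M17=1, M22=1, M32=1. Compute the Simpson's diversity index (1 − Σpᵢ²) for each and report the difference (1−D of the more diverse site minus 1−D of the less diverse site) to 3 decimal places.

Sample 1: N=29, proportions 0.03448, 0.03448, 0.03448, 0.03448, 0.68966, 0.06897, 0.06897, 0.03448, giving 1−D = 0.50892 (working shown to 5 dp, full precision carried).
Sample 2: N=6, proportions 0.5, 0.16667, 0.16667, 0.16667, giving 1−D = 0.66667.
Difference = |0.50892 − 0.66667| = 0.15775, i.e. 0.158 to 3 decimal places.

0.158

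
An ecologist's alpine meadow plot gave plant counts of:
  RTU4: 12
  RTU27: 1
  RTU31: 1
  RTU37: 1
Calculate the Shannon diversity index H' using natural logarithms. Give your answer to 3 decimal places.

0.720

Total N = 12+1+1+1 = 15, so the proportions are 0.8, 0.06667, 0.06667, 0.06667 (working shown to 5 dp, full precision carried).
Each pᵢ ln pᵢ term: 0.8×(-0.22314)=-0.17851, 0.06667×(-2.70805)=-0.18054, 0.06667×(-2.70805)=-0.18054, 0.06667×(-2.70805)=-0.18054.
Sum = -0.72012, so H' = 0.720.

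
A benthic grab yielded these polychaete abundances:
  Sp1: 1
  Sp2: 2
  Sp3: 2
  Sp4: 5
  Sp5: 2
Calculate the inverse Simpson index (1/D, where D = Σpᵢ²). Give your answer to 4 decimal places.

3.7895

Total N = 1+2+2+5+2 = 12, so the proportions are 0.08333333, 0.16666667, 0.16666667, 0.41666667, 0.16666667 (working shown to 8 dp, full precision carried).
D = 0.08333333² + 0.16666667² + 0.16666667² + 0.41666667² + 0.16666667² = 0.00694444 + 0.02777778 + 0.02777778 + 0.17361111 + 0.02777778 = 0.26388889.
So 1/D = 3.789474, i.e. 3.7895 to 4 decimal places.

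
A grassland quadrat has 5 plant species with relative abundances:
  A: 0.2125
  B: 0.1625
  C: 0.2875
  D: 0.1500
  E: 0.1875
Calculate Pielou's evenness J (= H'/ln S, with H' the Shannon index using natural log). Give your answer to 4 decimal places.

0.9825

H' = −Σ pᵢ ln pᵢ = −((-0.329123) + (-0.295275) + (-0.358378) + (-0.284568) + (-0.313871)) = 1.581215 (working shown to 6 dp, full precision carried).
With S = 5 species, ln S = 1.609438, so J = 1.581215/1.609438 = 0.982464, i.e. 0.9825 to 4 decimal places.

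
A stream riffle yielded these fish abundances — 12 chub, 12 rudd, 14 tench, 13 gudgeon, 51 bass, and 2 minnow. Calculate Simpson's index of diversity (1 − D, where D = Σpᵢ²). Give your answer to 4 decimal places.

0.6988

Total N = 12+12+14+13+51+2 = 104, so the proportions are 0.115385, 0.115385, 0.134615, 0.125, 0.490385, 0.019231 (working shown to 6 dp, full precision carried).
D = 0.115385² + 0.115385² + 0.134615² + 0.125² + 0.490385² + 0.019231² = 0.013314 + 0.013314 + 0.018121 + 0.015625 + 0.240477 + 0.000370 = 0.301220.
So 1 − D = 0.698780, i.e. 0.6988 to 4 decimal places.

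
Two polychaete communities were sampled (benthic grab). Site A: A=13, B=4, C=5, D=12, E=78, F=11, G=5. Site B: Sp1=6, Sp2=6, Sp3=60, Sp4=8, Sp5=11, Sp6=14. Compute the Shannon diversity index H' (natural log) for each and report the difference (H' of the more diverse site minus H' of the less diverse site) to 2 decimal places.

Site A: N=128, proportions 0.10156, 0.03125, 0.03906, 0.09375, 0.60938, 0.08594, 0.03906, giving H' = 1.32857 (working shown to 5 dp, full precision carried).
Site B: N=105, proportions 0.05714, 0.05714, 0.57143, 0.07619, 0.10476, 0.13333, giving H' = 1.34805.
Difference = |1.32857 − 1.34805| = 0.01948, i.e. 0.02 to 2 decimal places.

0.02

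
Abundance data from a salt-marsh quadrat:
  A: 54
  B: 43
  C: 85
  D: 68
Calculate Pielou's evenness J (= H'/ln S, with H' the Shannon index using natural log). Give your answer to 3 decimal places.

Total N = 54+43+85+68 = 250, so the proportions are 0.216, 0.172, 0.34, 0.272 (working shown to 5 dp, full precision carried).
H' = −Σ pᵢ ln pᵢ = −((-0.33102) + (-0.30276) + (-0.36680) + (-0.35413)) = 1.35471.
With S = 4 species, ln S = 1.38629, so J = 1.35471/1.38629 = 0.97721, i.e. 0.977 to 3 decimal places.

0.977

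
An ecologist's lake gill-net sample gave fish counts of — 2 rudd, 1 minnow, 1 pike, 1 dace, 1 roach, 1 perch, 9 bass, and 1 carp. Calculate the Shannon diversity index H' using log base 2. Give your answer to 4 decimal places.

2.2916

Total N = 2+1+1+1+1+1+9+1 = 17, so the proportions are 0.117647, 0.058824, 0.058824, 0.058824, 0.058824, 0.058824, 0.529412, 0.058824 (working shown to 6 dp, full precision carried).
Each pᵢ log₂ pᵢ term: 0.117647×(-3.087463)=-0.363231, 0.058824×(-4.087463)=-0.240439, 0.058824×(-4.087463)=-0.240439, 0.058824×(-4.087463)=-0.240439, 0.058824×(-4.087463)=-0.240439, 0.058824×(-4.087463)=-0.240439, 0.529412×(-0.917538)=-0.485755, 0.058824×(-4.087463)=-0.240439.
Sum = -2.291620, so H' = 2.2916.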